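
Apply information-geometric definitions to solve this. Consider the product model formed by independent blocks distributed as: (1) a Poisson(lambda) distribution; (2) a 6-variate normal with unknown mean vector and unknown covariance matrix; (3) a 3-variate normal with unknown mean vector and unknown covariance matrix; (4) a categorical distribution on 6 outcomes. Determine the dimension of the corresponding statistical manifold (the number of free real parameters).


The dimension of a statistical manifold equals the number of free
(independent) real parameters of the model. For a product of independent
blocks the parameter counts add.
- Poisson (lambda): 1.
- 6-variate normal: 6 (mean) + 6*7/2 = 21 (symmetric covariance) = 27.
- 3-variate normal: 3 (mean) + 3*4/2 = 6 (symmetric covariance) = 9.
- categorical on 6 outcomes (probabilities sum to 1): 6-1 = 5.
Total = 1 + 27 + 9 + 5 = 42.
Dimension = 42

42


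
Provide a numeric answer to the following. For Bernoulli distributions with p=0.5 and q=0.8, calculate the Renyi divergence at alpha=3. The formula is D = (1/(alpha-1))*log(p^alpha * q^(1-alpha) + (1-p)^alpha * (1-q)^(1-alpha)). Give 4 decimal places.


Renyi divergence of order alpha between Bernoulli distributions:
D = (1/(alpha-1))*log(p^alpha * q^(1-alpha) + (1-p)^alpha * (1-q)^(1-alpha)).
alpha = 3, p = 0.5, q = 0.8.
p^alpha * q^(1-alpha) = 0.5^3 * 0.8^-2 = 0.195312.
(1-p)^alpha * (1-q)^(1-alpha) = 0.5^3 * 0.2^-2 = 3.125.
sum = 0.195312 + 3.125 = 3.320313.
D = (1/2)*log(3.320313) = 0.6000

0.6000


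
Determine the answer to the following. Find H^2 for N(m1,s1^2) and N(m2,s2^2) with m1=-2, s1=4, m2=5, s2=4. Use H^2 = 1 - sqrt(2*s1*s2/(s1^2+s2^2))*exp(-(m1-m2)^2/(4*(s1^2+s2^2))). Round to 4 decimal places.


Squared Hellinger distance for Gaussians:
H^2 = 1 - sqrt(2*s1*s2/(s1^2+s2^2)) * exp(-(m1-m2)^2/(4*(s1^2+s2^2))).
s1^2 = 16, s2^2 = 16, s1^2+s2^2 = 32.
sqrt(2*4*4/(32)) = 1.0.
(m1-m2)^2 = (-7)^2 = 49.
exp(-49/(4*32)) = exp(-0.382812) = 0.681941.
H^2 = 1 - 1.0*0.681941 = 0.3181

0.3181


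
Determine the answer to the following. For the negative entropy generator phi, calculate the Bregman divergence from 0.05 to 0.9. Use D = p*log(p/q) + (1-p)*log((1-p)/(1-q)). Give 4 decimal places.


Bregman divergence with negative entropy generator:
D = p*log(p/q) + (1-p)*log((1-p)/(1-q)).
p = 0.05, q = 0.9.
p*log(p/q) = 0.05*log(0.05/0.9) = -0.144519.
(1-p)*log((1-p)/(1-q)) = 0.95*log(0.95/0.1) = 2.138727.
D = -0.144519 + 2.138727 = 1.9942

1.9942


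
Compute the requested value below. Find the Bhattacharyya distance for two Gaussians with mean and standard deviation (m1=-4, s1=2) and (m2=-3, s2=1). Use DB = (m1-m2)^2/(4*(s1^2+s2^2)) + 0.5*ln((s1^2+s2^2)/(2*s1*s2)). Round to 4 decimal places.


Bhattacharyya distance between two Gaussians:
DB = (m1-m2)^2/(4*(s1^2+s2^2)) + (1/2)*ln((s1^2+s2^2)/(2*s1*s2)).
(m1-m2)^2 = (-1)^2 = 1.
s1^2+s2^2 = 4 + 1 = 5.
term1 = 1/20 = 0.05.
term2 = 0.5*ln(5/4.0) = 0.111572.
DB = 0.05 + 0.111572 = 0.1616

0.1616


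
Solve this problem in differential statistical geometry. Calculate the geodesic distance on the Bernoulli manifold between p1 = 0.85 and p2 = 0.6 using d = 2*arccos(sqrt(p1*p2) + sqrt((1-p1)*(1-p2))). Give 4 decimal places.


Geodesic distance on Bernoulli manifold:
d(p1,p2) = 2*arccos(sqrt(p1*p2) + sqrt((1-p1)*(1-p2))).
sqrt(p1*p2) = sqrt(0.85*0.6) = 0.714143.
sqrt((1-p1)*(1-p2)) = sqrt(0.15*0.4) = 0.244949.
arg = 0.714143 + 0.244949 = 0.959092.
d = 2*arccos(0.959092) = 0.5740

0.5740


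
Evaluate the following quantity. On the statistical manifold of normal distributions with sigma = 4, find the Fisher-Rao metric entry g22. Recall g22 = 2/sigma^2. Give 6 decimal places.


For the 2-parameter normal family, the Fisher metric has:
  g11 = 1/sigma^2, g22 = 2/sigma^2.
sigma = 4, sigma^2 = 16.
g22 = 0.125000

0.125000


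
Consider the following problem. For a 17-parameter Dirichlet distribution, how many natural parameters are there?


Exponential family dimension calculation:
Dirichlet with 17 components has 17 natural parameters.

17


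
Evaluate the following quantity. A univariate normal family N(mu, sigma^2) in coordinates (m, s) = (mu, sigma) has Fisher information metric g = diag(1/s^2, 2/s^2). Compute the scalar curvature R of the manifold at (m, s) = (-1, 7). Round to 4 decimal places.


The metric has the form g = (A dm^2 + B ds^2)/s^2 with A = 1, B = 2.
Substitute u = sqrt(A/B)*m: g = B*(du^2 + ds^2)/s^2, i.e. B times the
Poincare upper half-plane metric, which has constant Gaussian curvature -1.
Scaling a 2D metric by a constant c divides the Gaussian curvature by c,
so K = -1/B = -1/(2) = -0.5000 everywhere (the point (m, s) = (-1, 7) is irrelevant:
the curvature is constant).
Scalar curvature in dimension 2: R = 2K = -2/(2) = -1.0000.

-1.0000


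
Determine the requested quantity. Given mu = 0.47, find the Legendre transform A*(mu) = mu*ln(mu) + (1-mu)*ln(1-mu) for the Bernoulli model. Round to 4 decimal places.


Legendre transform for Bernoulli:
A*(mu) = mu*log(mu) + (1-mu)*log(1-mu).
mu = 0.47, 1-mu = 0.53.
mu*log(mu) = 0.47*log(0.47) = -0.354861.
(1-mu)*log(1-mu) = 0.53*log(0.53) = -0.336485.
A* = -0.354861 + -0.336485 = -0.6913

-0.6913


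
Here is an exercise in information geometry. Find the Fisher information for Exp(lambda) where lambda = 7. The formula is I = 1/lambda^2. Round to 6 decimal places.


Fisher information for exponential: I(lambda) = 1/lambda^2.
lambda = 7, lambda^2 = 49.
I = 1/49 = 0.020408

0.020408


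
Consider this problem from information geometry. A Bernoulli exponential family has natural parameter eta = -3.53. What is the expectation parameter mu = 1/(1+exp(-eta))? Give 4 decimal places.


Dual coordinate (expectation parameter) for Bernoulli:
mu = 1/(1+exp(-eta)).
eta = -3.53.
exp(-eta) = exp(3.53) = 34.123968.
mu = 1/(1+34.123968) = 0.0285

0.0285


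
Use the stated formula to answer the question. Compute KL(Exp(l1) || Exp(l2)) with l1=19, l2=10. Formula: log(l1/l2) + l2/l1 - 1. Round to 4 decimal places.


KL divergence for exponential family:
KL = log(l1/l2) + l2/l1 - 1.
log(19/10) = 0.641854.
10/19 = 0.526316.
KL = 0.641854 + 0.526316 - 1 = 0.1682

0.1682


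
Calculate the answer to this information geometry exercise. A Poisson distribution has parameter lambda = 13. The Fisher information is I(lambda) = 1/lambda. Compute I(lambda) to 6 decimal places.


Fisher information for Poisson: I(lambda) = 1/lambda.
lambda = 13.
I(lambda) = 1/13 = 0.076923

0.076923


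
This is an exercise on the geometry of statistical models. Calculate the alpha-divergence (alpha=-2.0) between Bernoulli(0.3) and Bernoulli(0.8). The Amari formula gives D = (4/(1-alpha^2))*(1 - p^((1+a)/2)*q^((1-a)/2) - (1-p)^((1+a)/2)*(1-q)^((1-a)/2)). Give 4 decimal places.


Amari alpha-divergence:
D = (4/(1-alpha^2))*(1 - p^((1+a)/2)*q^((1-a)/2) - (1-p)^((1+a)/2)*(1-q)^((1-a)/2)).
alpha = -2.0, p = 0.3, q = 0.8.
e1 = (1+alpha)/2 = -0.5, e2 = (1-alpha)/2 = 1.5.
t1 = p^e1 * q^e2 = 0.3^-0.5 * 0.8^1.5 = 1.306395.
t2 = (1-p)^e1 * (1-q)^e2 = 0.7^-0.5 * 0.2^1.5 = 0.106904.
4/(1-alpha^2) = -1.333333.
D = -1.333333*(1 - 1.306395 - 0.106904) = 0.5511

0.5511


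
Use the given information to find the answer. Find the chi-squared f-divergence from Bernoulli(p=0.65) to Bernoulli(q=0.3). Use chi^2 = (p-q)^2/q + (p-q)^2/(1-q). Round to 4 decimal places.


Chi-squared divergence between Bernoulli distributions:
chi^2 = (p-q)^2/q + (p-q)^2/(1-q).
p = 0.65, q = 0.3, p-q = 0.35.
(p-q)^2 = 0.1225.
term1 = 0.1225/0.3 = 0.408333.
term2 = 0.1225/0.7 = 0.175.
chi^2 = 0.408333 + 0.175 = 0.5833

0.5833


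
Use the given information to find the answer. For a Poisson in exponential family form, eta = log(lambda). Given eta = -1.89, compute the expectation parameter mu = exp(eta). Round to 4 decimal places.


Expectation parameter for Poisson exponential family:
mu = exp(eta).
eta = -1.89.
mu = exp(-1.89) = 0.1511

0.1511


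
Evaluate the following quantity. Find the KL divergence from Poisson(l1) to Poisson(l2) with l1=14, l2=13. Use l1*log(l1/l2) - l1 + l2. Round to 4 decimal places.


KL divergence for Poisson:
KL = l1*log(l1/l2) - l1 + l2.
l1 = 14, l2 = 13.
log(14/13) = 0.074108.
l1*log(l1/l2) = 14 * 0.074108 = 1.037512.
KL = 1.037512 - 14 + 13 = 0.0375

0.0375


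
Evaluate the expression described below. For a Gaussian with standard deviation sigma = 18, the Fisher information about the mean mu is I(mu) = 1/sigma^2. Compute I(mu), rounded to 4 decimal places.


The Fisher information for the mean of a normal distribution is I(mu) = 1/sigma^2.
sigma = 18, so sigma^2 = 324.
I(mu) = 1/324 = 0.0031

0.0031


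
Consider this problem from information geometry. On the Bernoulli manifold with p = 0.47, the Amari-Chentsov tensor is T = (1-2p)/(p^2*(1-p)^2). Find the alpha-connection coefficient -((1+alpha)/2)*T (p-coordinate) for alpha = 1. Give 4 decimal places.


Skewness (Amari-Chentsov) tensor: T = (1-2p)/(p^2*(1-p)^2).
p = 0.47, 1-2p = 0.06, p^2 = 0.2209, (1-p)^2 = 0.2809.
T = 0.06/(0.2209 * 0.2809) = 0.96695.
In the p-coordinate, Gamma^(alpha) = Gamma^(0) - (alpha/2)*T with Gamma^(0) = (1/2)*g'(p) = -T/2,
so Gamma^(alpha) = -((1+alpha)/2)*T.
alpha = 1, -(1+alpha)/2 = -1.0.
Gamma = -1.0 * 0.96695 = -0.9669

-0.9669


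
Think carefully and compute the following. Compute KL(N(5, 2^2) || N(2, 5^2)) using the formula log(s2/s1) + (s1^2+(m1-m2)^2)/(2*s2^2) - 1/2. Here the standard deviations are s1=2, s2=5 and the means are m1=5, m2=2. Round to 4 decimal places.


KL divergence between normal distributions:
KL = log(s2/s1) + (s1^2 + (m1-m2)^2)/(2*s2^2) - 1/2.
log(5/2) = 0.916291.
(2^2 + (5-2)^2)/(2*5^2) = (4 + 9)/50 = 0.26.
KL = 0.916291 + 0.26 - 0.5 = 0.6763

0.6763


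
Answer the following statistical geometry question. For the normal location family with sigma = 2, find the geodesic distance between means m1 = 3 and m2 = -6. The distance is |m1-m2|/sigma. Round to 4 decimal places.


On the fixed-variance normal subfamily, geodesic distance = |m1-m2|/sigma.
|3 - -6| = 9.
sigma = 2.
d = 9/2 = 4.5000

4.5000


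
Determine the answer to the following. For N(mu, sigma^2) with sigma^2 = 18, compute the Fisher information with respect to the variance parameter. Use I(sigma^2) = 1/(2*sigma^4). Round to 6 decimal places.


Fisher information for variance: I(sigma^2) = 1/(2*sigma^4).
sigma^2 = 18, so sigma^4 = 324.
I = 1/(2*324) = 1/648 = 0.001543

0.001543


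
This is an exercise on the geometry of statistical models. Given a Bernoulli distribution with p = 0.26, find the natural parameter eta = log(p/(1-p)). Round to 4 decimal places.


Natural parameter for Bernoulli: eta = log(p/(1-p)).
p = 0.26, 1-p = 0.74.
p/(1-p) = 0.351351.
eta = log(0.351351) = -1.0460

-1.0460


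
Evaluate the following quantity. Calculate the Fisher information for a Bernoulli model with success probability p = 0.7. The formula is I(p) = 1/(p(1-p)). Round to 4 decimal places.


For Bernoulli(p), Fisher information is I(p) = 1/(p*(1-p)).
p = 0.7, 1-p = 0.3.
p*(1-p) = 0.21.
I(p) = 1/0.21 = 4.7619

4.7619


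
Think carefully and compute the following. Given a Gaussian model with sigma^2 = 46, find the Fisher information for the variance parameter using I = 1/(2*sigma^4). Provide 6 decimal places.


Fisher information for variance: I(sigma^2) = 1/(2*sigma^4).
sigma^2 = 46, so sigma^4 = 2116.
I = 1/(2*2116) = 1/4232 = 0.000236

0.000236


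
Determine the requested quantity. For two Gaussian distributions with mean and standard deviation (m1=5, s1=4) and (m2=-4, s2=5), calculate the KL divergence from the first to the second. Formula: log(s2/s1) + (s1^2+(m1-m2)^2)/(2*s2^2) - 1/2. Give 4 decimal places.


KL divergence between normal distributions:
KL = log(s2/s1) + (s1^2 + (m1-m2)^2)/(2*s2^2) - 1/2.
log(5/4) = 0.223144.
(4^2 + (5--4)^2)/(2*5^2) = (16 + 81)/50 = 1.94.
KL = 0.223144 + 1.94 - 0.5 = 1.6631

1.6631


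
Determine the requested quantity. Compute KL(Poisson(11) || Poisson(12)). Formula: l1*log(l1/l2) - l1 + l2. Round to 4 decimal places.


KL divergence for Poisson:
KL = l1*log(l1/l2) - l1 + l2.
l1 = 11, l2 = 12.
log(11/12) = -0.087011.
l1*log(l1/l2) = 11 * -0.087011 = -0.957125.
KL = -0.957125 - 11 + 12 = 0.0429

0.0429


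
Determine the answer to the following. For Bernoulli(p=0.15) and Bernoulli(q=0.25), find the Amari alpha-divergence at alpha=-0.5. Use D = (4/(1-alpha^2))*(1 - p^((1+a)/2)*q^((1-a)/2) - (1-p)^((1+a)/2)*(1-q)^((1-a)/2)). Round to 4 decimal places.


Amari alpha-divergence:
D = (4/(1-alpha^2))*(1 - p^((1+a)/2)*q^((1-a)/2) - (1-p)^((1+a)/2)*(1-q)^((1-a)/2)).
alpha = -0.5, p = 0.15, q = 0.25.
e1 = (1+alpha)/2 = 0.25, e2 = (1-alpha)/2 = 0.75.
t1 = p^e1 * q^e2 = 0.15^0.25 * 0.25^0.75 = 0.220028.
t2 = (1-p)^e1 * (1-q)^e2 = 0.85^0.25 * 0.75^0.75 = 0.773839.
4/(1-alpha^2) = 5.333333.
D = 5.333333*(1 - 0.220028 - 0.773839) = 0.0327

0.0327


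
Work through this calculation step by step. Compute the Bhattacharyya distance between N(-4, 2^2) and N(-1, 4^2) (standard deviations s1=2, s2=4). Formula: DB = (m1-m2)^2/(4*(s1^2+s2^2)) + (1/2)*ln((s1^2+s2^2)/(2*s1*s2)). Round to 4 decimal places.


Bhattacharyya distance between two Gaussians:
DB = (m1-m2)^2/(4*(s1^2+s2^2)) + (1/2)*ln((s1^2+s2^2)/(2*s1*s2)).
(m1-m2)^2 = (-3)^2 = 9.
s1^2+s2^2 = 4 + 16 = 20.
term1 = 9/80 = 0.1125.
term2 = 0.5*ln(20/16.0) = 0.111572.
DB = 0.1125 + 0.111572 = 0.2241

0.2241


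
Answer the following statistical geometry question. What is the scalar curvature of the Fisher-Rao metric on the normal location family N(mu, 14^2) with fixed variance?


This family has a single free parameter, so its statistical manifold
is 1-dimensional. The Riemann curvature tensor of any 1-dimensional
Riemannian manifold vanishes identically, so R = 0.

0


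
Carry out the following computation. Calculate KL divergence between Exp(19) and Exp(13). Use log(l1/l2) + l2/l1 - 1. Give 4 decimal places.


KL divergence for exponential family:
KL = log(l1/l2) + l2/l1 - 1.
log(19/13) = 0.37949.
13/19 = 0.684211.
KL = 0.37949 + 0.684211 - 1 = 0.0637

0.0637


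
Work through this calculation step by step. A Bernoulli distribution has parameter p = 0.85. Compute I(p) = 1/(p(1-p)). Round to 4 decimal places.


For Bernoulli(p), Fisher information is I(p) = 1/(p*(1-p)).
p = 0.85, 1-p = 0.15.
p*(1-p) = 0.1275.
I(p) = 1/0.1275 = 7.8431

7.8431


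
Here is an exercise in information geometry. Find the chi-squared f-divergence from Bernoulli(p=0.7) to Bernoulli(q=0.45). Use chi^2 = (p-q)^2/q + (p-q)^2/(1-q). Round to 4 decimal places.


Chi-squared divergence between Bernoulli distributions:
chi^2 = (p-q)^2/q + (p-q)^2/(1-q).
p = 0.7, q = 0.45, p-q = 0.25.
(p-q)^2 = 0.0625.
term1 = 0.0625/0.45 = 0.138889.
term2 = 0.0625/0.55 = 0.113636.
chi^2 = 0.138889 + 0.113636 = 0.2525

0.2525


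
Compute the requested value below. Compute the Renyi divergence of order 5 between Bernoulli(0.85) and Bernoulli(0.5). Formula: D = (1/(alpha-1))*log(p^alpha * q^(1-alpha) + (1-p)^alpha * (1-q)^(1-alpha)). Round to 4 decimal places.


Renyi divergence of order alpha between Bernoulli distributions:
D = (1/(alpha-1))*log(p^alpha * q^(1-alpha) + (1-p)^alpha * (1-q)^(1-alpha)).
alpha = 5, p = 0.85, q = 0.5.
p^alpha * q^(1-alpha) = 0.85^5 * 0.5^-4 = 7.099285.
(1-p)^alpha * (1-q)^(1-alpha) = 0.15^5 * 0.5^-4 = 0.001215.
sum = 7.099285 + 0.001215 = 7.1005.
D = (1/4)*log(7.1005) = 0.4900

0.4900


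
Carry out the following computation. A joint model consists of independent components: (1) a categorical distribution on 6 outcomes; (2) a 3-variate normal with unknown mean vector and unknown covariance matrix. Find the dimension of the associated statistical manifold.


The dimension of a statistical manifold equals the number of free
(independent) real parameters of the model. For a product of independent
blocks the parameter counts add.
- categorical on 6 outcomes (probabilities sum to 1): 6-1 = 5.
- 3-variate normal: 3 (mean) + 3*4/2 = 6 (symmetric covariance) = 9.
Total = 5 + 9 = 14.
Dimension = 14

14


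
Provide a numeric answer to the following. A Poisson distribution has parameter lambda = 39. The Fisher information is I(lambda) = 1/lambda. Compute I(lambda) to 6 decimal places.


Fisher information for Poisson: I(lambda) = 1/lambda.
lambda = 39.
I(lambda) = 1/39 = 0.025641

0.025641


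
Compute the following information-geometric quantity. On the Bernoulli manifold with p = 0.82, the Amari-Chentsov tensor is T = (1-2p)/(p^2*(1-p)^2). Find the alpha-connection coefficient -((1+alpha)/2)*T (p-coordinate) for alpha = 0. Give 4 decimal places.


Skewness (Amari-Chentsov) tensor: T = (1-2p)/(p^2*(1-p)^2).
p = 0.82, 1-2p = -0.64, p^2 = 0.6724, (1-p)^2 = 0.0324.
T = -0.64/(0.6724 * 0.0324) = -29.376988.
In the p-coordinate, Gamma^(alpha) = Gamma^(0) - (alpha/2)*T with Gamma^(0) = (1/2)*g'(p) = -T/2,
so Gamma^(alpha) = -((1+alpha)/2)*T.
alpha = 0, -(1+alpha)/2 = -0.5.
Gamma = -0.5 * -29.376988 = 14.6885

14.6885


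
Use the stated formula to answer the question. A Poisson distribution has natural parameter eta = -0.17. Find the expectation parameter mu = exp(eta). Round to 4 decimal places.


Expectation parameter for Poisson exponential family:
mu = exp(eta).
eta = -0.17.
mu = exp(-0.17) = 0.8437

0.8437


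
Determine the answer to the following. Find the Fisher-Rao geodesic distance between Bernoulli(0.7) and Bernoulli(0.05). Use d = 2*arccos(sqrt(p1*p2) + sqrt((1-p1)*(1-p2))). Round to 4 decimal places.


Geodesic distance on Bernoulli manifold:
d(p1,p2) = 2*arccos(sqrt(p1*p2) + sqrt((1-p1)*(1-p2))).
sqrt(p1*p2) = sqrt(0.7*0.05) = 0.187083.
sqrt((1-p1)*(1-p2)) = sqrt(0.3*0.95) = 0.533854.
arg = 0.187083 + 0.533854 = 0.720937.
d = 2*arccos(0.720937) = 1.5313

1.5313


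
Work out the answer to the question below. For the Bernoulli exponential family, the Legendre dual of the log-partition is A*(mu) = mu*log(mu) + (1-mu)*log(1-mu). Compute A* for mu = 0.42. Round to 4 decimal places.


Legendre transform for Bernoulli:
A*(mu) = mu*log(mu) + (1-mu)*log(1-mu).
mu = 0.42, 1-mu = 0.58.
mu*log(mu) = 0.42*log(0.42) = -0.36435.
(1-mu)*log(1-mu) = 0.58*log(0.58) = -0.315942.
A* = -0.36435 + -0.315942 = -0.6803

-0.6803


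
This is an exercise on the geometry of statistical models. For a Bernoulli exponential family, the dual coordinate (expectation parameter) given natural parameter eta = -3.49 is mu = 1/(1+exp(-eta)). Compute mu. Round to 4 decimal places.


Dual coordinate (expectation parameter) for Bernoulli:
mu = 1/(1+exp(-eta)).
eta = -3.49.
exp(-eta) = exp(3.49) = 32.785948.
mu = 1/(1+32.785948) = 0.0296

0.0296


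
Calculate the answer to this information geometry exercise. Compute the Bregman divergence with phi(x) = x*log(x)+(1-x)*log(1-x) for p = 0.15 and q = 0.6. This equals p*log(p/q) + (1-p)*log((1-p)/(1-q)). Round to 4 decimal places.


Bregman divergence with negative entropy generator:
D = p*log(p/q) + (1-p)*log((1-p)/(1-q)).
p = 0.15, q = 0.6.
p*log(p/q) = 0.15*log(0.15/0.6) = -0.207944.
(1-p)*log((1-p)/(1-q)) = 0.85*log(0.85/0.4) = 0.640706.
D = -0.207944 + 0.640706 = 0.4328

0.4328


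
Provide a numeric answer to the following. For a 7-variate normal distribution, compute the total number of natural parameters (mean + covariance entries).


Exponential family dimension calculation:
For 7-dim MVN: mean has 7 params, covariance has 7*8/2 = 28 unique entries.
Total dim = 7 + 28 = 35.

35


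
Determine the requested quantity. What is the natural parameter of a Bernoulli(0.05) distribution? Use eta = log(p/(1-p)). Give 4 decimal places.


Natural parameter for Bernoulli: eta = log(p/(1-p)).
p = 0.05, 1-p = 0.95.
p/(1-p) = 0.052632.
eta = log(0.052632) = -2.9444

-2.9444


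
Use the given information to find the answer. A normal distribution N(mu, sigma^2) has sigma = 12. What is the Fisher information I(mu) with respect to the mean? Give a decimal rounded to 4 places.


The Fisher information for the mean of a normal distribution is I(mu) = 1/sigma^2.
sigma = 12, so sigma^2 = 144.
I(mu) = 1/144 = 0.0069

0.0069


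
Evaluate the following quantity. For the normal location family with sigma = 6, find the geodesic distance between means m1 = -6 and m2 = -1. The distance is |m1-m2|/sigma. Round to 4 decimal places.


On the fixed-variance normal subfamily, geodesic distance = |m1-m2|/sigma.
|-6 - -1| = 5.
sigma = 6.
d = 5/6 = 0.8333

0.8333


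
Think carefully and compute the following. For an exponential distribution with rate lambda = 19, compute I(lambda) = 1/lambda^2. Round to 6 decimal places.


Fisher information for exponential: I(lambda) = 1/lambda^2.
lambda = 19, lambda^2 = 361.
I = 1/361 = 0.002770

0.002770


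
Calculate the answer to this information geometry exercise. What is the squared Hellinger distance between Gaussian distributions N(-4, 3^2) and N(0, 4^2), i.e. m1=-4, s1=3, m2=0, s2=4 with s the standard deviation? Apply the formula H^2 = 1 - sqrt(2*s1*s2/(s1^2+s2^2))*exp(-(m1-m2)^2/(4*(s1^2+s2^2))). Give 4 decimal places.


Squared Hellinger distance for Gaussians:
H^2 = 1 - sqrt(2*s1*s2/(s1^2+s2^2)) * exp(-(m1-m2)^2/(4*(s1^2+s2^2))).
s1^2 = 9, s2^2 = 16, s1^2+s2^2 = 25.
sqrt(2*3*4/(25)) = 0.979796.
(m1-m2)^2 = (-4)^2 = 16.
exp(-16/(4*25)) = exp(-0.16) = 0.852144.
H^2 = 1 - 0.979796*0.852144 = 0.1651

0.1651


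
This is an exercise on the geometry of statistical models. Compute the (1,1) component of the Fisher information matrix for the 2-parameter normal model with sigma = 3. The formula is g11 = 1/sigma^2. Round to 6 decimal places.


For the 2-parameter normal family, the Fisher metric has:
  g11 = 1/sigma^2, g22 = 2/sigma^2.
sigma = 3, sigma^2 = 9.
g11 = 0.111111

0.111111


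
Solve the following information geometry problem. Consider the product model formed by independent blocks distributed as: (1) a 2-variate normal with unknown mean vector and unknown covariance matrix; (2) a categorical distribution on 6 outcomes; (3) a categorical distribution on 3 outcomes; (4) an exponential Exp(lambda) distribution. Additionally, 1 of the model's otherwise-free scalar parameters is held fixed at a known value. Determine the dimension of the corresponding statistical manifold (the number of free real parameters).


The dimension of a statistical manifold equals the number of free
(independent) real parameters of the model. For a product of independent
blocks the parameter counts add.
- 2-variate normal: 2 (mean) + 2*3/2 = 3 (symmetric covariance) = 5.
- categorical on 6 outcomes (probabilities sum to 1): 6-1 = 5.
- categorical on 3 outcomes (probabilities sum to 1): 3-1 = 2.
- exponential (lambda): 1.
Total = 5 + 5 + 2 + 1 = 13.
1 parameter(s) fixed at known values: 13 - 1 = 12.
Dimension = 12

12


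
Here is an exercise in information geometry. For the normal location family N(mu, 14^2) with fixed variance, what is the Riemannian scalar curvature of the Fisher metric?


This family has a single free parameter, so its statistical manifold
is 1-dimensional. The Riemann curvature tensor of any 1-dimensional
Riemannian manifold vanishes identically, so R = 0.

0


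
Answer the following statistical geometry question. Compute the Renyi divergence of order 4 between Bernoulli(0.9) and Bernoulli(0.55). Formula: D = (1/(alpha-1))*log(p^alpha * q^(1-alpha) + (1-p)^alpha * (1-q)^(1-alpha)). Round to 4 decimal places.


Renyi divergence of order alpha between Bernoulli distributions:
D = (1/(alpha-1))*log(p^alpha * q^(1-alpha) + (1-p)^alpha * (1-q)^(1-alpha)).
alpha = 4, p = 0.9, q = 0.55.
p^alpha * q^(1-alpha) = 0.9^4 * 0.55^-3 = 3.943501.
(1-p)^alpha * (1-q)^(1-alpha) = 0.1^4 * 0.45^-3 = 0.001097.
sum = 3.943501 + 0.001097 = 3.944599.
D = (1/3)*log(3.944599) = 0.4574

0.4574


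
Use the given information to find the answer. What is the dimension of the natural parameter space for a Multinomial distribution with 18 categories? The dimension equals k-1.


Exponential family dimension calculation:
For Multinomial with k=18 categories, dim = k-1 = 17.

17


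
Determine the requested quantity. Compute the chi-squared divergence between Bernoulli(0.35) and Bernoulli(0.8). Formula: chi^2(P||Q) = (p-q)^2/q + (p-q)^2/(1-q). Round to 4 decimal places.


Chi-squared divergence between Bernoulli distributions:
chi^2 = (p-q)^2/q + (p-q)^2/(1-q).
p = 0.35, q = 0.8, p-q = -0.45.
(p-q)^2 = 0.2025.
term1 = 0.2025/0.8 = 0.253125.
term2 = 0.2025/0.2 = 1.0125.
chi^2 = 0.253125 + 1.0125 = 1.2656

1.2656


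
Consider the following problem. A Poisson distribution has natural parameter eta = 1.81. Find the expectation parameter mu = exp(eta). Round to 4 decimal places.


Expectation parameter for Poisson exponential family:
mu = exp(eta).
eta = 1.81.
mu = exp(1.81) = 6.1104

6.1104


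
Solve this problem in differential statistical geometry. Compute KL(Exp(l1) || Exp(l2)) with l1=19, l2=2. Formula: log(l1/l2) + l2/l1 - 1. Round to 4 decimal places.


KL divergence for exponential family:
KL = log(l1/l2) + l2/l1 - 1.
log(19/2) = 2.251292.
2/19 = 0.105263.
KL = 2.251292 + 0.105263 - 1 = 1.3566

1.3566


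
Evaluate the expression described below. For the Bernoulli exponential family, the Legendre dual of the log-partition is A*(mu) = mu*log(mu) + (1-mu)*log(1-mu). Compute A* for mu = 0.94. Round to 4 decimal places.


Legendre transform for Bernoulli:
A*(mu) = mu*log(mu) + (1-mu)*log(1-mu).
mu = 0.94, 1-mu = 0.06.
mu*log(mu) = 0.94*log(0.94) = -0.058163.
(1-mu)*log(1-mu) = 0.06*log(0.06) = -0.168805.
A* = -0.058163 + -0.168805 = -0.2270

-0.2270


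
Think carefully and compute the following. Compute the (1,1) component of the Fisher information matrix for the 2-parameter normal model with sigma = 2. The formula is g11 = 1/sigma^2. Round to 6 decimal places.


For the 2-parameter normal family, the Fisher metric has:
  g11 = 1/sigma^2, g22 = 2/sigma^2.
sigma = 2, sigma^2 = 4.
g11 = 0.250000

0.250000


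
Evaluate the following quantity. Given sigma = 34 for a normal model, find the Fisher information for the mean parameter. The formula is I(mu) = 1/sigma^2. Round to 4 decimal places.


The Fisher information for the mean of a normal distribution is I(mu) = 1/sigma^2.
sigma = 34, so sigma^2 = 1156.
I(mu) = 1/1156 = 0.0009

0.0009


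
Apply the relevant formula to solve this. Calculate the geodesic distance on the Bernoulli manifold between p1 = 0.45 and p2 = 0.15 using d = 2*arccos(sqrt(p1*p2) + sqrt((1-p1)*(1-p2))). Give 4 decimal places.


Geodesic distance on Bernoulli manifold:
d(p1,p2) = 2*arccos(sqrt(p1*p2) + sqrt((1-p1)*(1-p2))).
sqrt(p1*p2) = sqrt(0.45*0.15) = 0.259808.
sqrt((1-p1)*(1-p2)) = sqrt(0.55*0.85) = 0.68374.
arg = 0.259808 + 0.68374 = 0.943547.
d = 2*arccos(0.943547) = 0.6752

0.6752


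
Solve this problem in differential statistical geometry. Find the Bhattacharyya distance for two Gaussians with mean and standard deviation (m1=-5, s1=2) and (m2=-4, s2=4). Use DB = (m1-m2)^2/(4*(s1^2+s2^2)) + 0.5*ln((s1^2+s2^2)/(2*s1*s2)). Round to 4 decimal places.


Bhattacharyya distance between two Gaussians:
DB = (m1-m2)^2/(4*(s1^2+s2^2)) + (1/2)*ln((s1^2+s2^2)/(2*s1*s2)).
(m1-m2)^2 = (-1)^2 = 1.
s1^2+s2^2 = 4 + 16 = 20.
term1 = 1/80 = 0.0125.
term2 = 0.5*ln(20/16.0) = 0.111572.
DB = 0.0125 + 0.111572 = 0.1241

0.1241


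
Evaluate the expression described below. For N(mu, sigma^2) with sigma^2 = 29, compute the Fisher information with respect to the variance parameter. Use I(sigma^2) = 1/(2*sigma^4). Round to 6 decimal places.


Fisher information for variance: I(sigma^2) = 1/(2*sigma^4).
sigma^2 = 29, so sigma^4 = 841.
I = 1/(2*841) = 1/1682 = 0.000595

0.000595


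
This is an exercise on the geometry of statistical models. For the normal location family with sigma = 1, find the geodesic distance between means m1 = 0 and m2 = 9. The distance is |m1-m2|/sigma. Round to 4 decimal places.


On the fixed-variance normal subfamily, geodesic distance = |m1-m2|/sigma.
|0 - 9| = 9.
sigma = 1.
d = 9/1 = 9.0000

9.0000


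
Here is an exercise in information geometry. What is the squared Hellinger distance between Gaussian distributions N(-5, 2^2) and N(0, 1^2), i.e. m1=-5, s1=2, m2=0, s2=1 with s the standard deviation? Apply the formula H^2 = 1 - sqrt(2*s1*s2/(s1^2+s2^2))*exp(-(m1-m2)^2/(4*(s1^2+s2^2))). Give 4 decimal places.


Squared Hellinger distance for Gaussians:
H^2 = 1 - sqrt(2*s1*s2/(s1^2+s2^2)) * exp(-(m1-m2)^2/(4*(s1^2+s2^2))).
s1^2 = 4, s2^2 = 1, s1^2+s2^2 = 5.
sqrt(2*2*1/(5)) = 0.894427.
(m1-m2)^2 = (-5)^2 = 25.
exp(-25/(4*5)) = exp(-1.25) = 0.286505.
H^2 = 1 - 0.894427*0.286505 = 0.7437

0.7437


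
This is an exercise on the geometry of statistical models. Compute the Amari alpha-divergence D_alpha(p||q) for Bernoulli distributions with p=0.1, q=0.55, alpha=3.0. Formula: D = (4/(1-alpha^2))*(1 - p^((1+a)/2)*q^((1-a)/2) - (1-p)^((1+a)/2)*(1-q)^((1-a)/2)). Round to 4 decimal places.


Amari alpha-divergence:
D = (4/(1-alpha^2))*(1 - p^((1+a)/2)*q^((1-a)/2) - (1-p)^((1+a)/2)*(1-q)^((1-a)/2)).
alpha = 3.0, p = 0.1, q = 0.55.
e1 = (1+alpha)/2 = 2.0, e2 = (1-alpha)/2 = -1.0.
t1 = p^e1 * q^e2 = 0.1^2.0 * 0.55^-1.0 = 0.018182.
t2 = (1-p)^e1 * (1-q)^e2 = 0.9^2.0 * 0.45^-1.0 = 1.8.
4/(1-alpha^2) = -0.5.
D = -0.5*(1 - 0.018182 - 1.8) = 0.4091

0.4091


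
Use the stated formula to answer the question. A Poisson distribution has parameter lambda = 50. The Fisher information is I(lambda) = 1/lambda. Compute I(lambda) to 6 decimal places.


Fisher information for Poisson: I(lambda) = 1/lambda.
lambda = 50.
I(lambda) = 1/50 = 0.020000

0.020000


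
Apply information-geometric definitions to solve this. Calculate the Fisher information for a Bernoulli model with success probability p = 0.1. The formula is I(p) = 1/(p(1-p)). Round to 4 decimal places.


For Bernoulli(p), Fisher information is I(p) = 1/(p*(1-p)).
p = 0.1, 1-p = 0.9.
p*(1-p) = 0.09.
I(p) = 1/0.09 = 11.1111

11.1111


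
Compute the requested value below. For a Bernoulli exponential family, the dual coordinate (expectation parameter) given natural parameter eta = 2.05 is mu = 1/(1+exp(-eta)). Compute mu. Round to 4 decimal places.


Dual coordinate (expectation parameter) for Bernoulli:
mu = 1/(1+exp(-eta)).
eta = 2.05.
exp(-eta) = exp(-2.05) = 0.128735.
mu = 1/(1+0.128735) = 0.8859

0.8859


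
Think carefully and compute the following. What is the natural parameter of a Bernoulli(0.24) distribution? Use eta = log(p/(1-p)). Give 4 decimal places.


Natural parameter for Bernoulli: eta = log(p/(1-p)).
p = 0.24, 1-p = 0.76.
p/(1-p) = 0.315789.
eta = log(0.315789) = -1.1527

-1.1527


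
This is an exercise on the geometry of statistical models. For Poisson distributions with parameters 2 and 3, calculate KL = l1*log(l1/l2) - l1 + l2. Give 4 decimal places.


KL divergence for Poisson:
KL = l1*log(l1/l2) - l1 + l2.
l1 = 2, l2 = 3.
log(2/3) = -0.405465.
l1*log(l1/l2) = 2 * -0.405465 = -0.81093.
KL = -0.81093 - 2 + 3 = 0.1891

0.1891


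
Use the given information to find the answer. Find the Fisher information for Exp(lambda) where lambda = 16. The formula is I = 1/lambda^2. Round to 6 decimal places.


Fisher information for exponential: I(lambda) = 1/lambda^2.
lambda = 16, lambda^2 = 256.
I = 1/256 = 0.003906

0.003906


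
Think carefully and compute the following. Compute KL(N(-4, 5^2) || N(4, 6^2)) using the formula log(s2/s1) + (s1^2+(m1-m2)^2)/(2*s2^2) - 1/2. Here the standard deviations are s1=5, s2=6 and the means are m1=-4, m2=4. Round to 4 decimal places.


KL divergence between normal distributions:
KL = log(s2/s1) + (s1^2 + (m1-m2)^2)/(2*s2^2) - 1/2.
log(6/5) = 0.182322.
(5^2 + (-4-4)^2)/(2*6^2) = (25 + 64)/72 = 1.236111.
KL = 0.182322 + 1.236111 - 0.5 = 0.9184

0.9184


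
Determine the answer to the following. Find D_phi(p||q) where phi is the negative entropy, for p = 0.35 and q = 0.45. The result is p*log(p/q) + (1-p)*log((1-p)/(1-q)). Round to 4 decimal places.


Bregman divergence with negative entropy generator:
D = p*log(p/q) + (1-p)*log((1-p)/(1-q)).
p = 0.35, q = 0.45.
p*log(p/q) = 0.35*log(0.35/0.45) = -0.08796.
(1-p)*log((1-p)/(1-q)) = 0.65*log(0.65/0.55) = 0.108585.
D = -0.08796 + 0.108585 = 0.0206

0.0206


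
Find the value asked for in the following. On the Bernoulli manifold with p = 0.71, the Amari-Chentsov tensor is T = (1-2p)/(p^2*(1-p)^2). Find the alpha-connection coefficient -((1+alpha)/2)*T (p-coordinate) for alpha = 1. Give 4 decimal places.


Skewness (Amari-Chentsov) tensor: T = (1-2p)/(p^2*(1-p)^2).
p = 0.71, 1-2p = -0.42, p^2 = 0.5041, (1-p)^2 = 0.0841.
T = -0.42/(0.5041 * 0.0841) = -9.906873.
In the p-coordinate, Gamma^(alpha) = Gamma^(0) - (alpha/2)*T with Gamma^(0) = (1/2)*g'(p) = -T/2,
so Gamma^(alpha) = -((1+alpha)/2)*T.
alpha = 1, -(1+alpha)/2 = -1.0.
Gamma = -1.0 * -9.906873 = 9.9069

9.9069


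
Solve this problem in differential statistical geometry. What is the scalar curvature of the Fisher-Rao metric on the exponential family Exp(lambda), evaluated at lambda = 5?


This family has a single free parameter, so its statistical manifold
is 1-dimensional. The Riemann curvature tensor of any 1-dimensional
Riemannian manifold vanishes identically, so R = 0.

0


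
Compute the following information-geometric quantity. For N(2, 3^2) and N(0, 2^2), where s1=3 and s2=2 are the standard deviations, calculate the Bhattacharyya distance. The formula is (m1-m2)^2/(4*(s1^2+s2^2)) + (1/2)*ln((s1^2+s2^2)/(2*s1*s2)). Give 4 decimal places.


Bhattacharyya distance between two Gaussians:
DB = (m1-m2)^2/(4*(s1^2+s2^2)) + (1/2)*ln((s1^2+s2^2)/(2*s1*s2)).
(m1-m2)^2 = (2)^2 = 4.
s1^2+s2^2 = 9 + 4 = 13.
term1 = 4/52 = 0.076923.
term2 = 0.5*ln(13/12.0) = 0.040021.
DB = 0.076923 + 0.040021 = 0.1169

0.1169


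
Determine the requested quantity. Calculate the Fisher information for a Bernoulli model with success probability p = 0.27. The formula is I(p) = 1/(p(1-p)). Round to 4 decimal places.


For Bernoulli(p), Fisher information is I(p) = 1/(p*(1-p)).
p = 0.27, 1-p = 0.73.
p*(1-p) = 0.1971.
I(p) = 1/0.1971 = 5.0736

5.0736


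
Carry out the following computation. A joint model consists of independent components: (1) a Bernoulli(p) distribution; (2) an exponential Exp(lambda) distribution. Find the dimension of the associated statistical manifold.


The dimension of a statistical manifold equals the number of free
(independent) real parameters of the model. For a product of independent
blocks the parameter counts add.
- Bernoulli (p): 1.
- exponential (lambda): 1.
Total = 1 + 1 = 2.
Dimension = 2

2


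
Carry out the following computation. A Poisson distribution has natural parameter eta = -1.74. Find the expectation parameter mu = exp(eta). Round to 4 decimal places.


Expectation parameter for Poisson exponential family:
mu = exp(eta).
eta = -1.74.
mu = exp(-1.74) = 0.1755

0.1755


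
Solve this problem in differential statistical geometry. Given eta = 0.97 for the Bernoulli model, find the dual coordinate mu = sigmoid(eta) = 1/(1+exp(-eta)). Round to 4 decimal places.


Dual coordinate (expectation parameter) for Bernoulli:
mu = 1/(1+exp(-eta)).
eta = 0.97.
exp(-eta) = exp(-0.97) = 0.379083.
mu = 1/(1+0.379083) = 0.7251

0.7251


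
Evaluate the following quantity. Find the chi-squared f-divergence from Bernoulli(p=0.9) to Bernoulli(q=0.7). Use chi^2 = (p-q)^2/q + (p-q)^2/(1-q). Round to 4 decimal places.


Chi-squared divergence between Bernoulli distributions:
chi^2 = (p-q)^2/q + (p-q)^2/(1-q).
p = 0.9, q = 0.7, p-q = 0.2.
(p-q)^2 = 0.04.
term1 = 0.04/0.7 = 0.057143.
term2 = 0.04/0.3 = 0.133333.
chi^2 = 0.057143 + 0.133333 = 0.1905

0.1905


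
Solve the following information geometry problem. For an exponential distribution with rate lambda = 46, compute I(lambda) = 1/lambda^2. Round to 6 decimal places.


Fisher information for exponential: I(lambda) = 1/lambda^2.
lambda = 46, lambda^2 = 2116.
I = 1/2116 = 0.000473

0.000473


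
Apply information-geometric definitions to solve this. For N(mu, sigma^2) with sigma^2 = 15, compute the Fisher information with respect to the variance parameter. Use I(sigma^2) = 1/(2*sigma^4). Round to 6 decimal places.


Fisher information for variance: I(sigma^2) = 1/(2*sigma^4).
sigma^2 = 15, so sigma^4 = 225.
I = 1/(2*225) = 1/450 = 0.002222

0.002222


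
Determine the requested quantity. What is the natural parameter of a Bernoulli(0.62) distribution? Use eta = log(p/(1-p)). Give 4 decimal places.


Natural parameter for Bernoulli: eta = log(p/(1-p)).
p = 0.62, 1-p = 0.38.
p/(1-p) = 1.631579.
eta = log(1.631579) = 0.4895

0.4895


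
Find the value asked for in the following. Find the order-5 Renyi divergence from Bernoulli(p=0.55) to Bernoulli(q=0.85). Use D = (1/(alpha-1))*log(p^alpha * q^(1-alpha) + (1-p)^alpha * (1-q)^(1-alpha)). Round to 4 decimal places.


Renyi divergence of order alpha between Bernoulli distributions:
D = (1/(alpha-1))*log(p^alpha * q^(1-alpha) + (1-p)^alpha * (1-q)^(1-alpha)).
alpha = 5, p = 0.55, q = 0.85.
p^alpha * q^(1-alpha) = 0.55^5 * 0.85^-4 = 0.096413.
(1-p)^alpha * (1-q)^(1-alpha) = 0.45^5 * 0.15^-4 = 36.45.
sum = 0.096413 + 36.45 = 36.546413.
D = (1/4)*log(36.546413) = 0.8996

0.8996


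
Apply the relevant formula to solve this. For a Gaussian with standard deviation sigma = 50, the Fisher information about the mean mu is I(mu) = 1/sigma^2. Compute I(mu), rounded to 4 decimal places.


The Fisher information for the mean of a normal distribution is I(mu) = 1/sigma^2.
sigma = 50, so sigma^2 = 2500.
I(mu) = 1/2500 = 0.0004

0.0004


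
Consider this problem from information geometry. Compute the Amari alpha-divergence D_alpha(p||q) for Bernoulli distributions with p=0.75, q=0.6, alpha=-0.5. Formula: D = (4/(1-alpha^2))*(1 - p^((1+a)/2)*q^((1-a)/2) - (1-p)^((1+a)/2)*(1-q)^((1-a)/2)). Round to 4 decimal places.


Amari alpha-divergence:
D = (4/(1-alpha^2))*(1 - p^((1+a)/2)*q^((1-a)/2) - (1-p)^((1+a)/2)*(1-q)^((1-a)/2)).
alpha = -0.5, p = 0.75, q = 0.6.
e1 = (1+alpha)/2 = 0.25, e2 = (1-alpha)/2 = 0.75.
t1 = p^e1 * q^e2 = 0.75^0.25 * 0.6^0.75 = 0.634423.
t2 = (1-p)^e1 * (1-q)^e2 = 0.25^0.25 * 0.4^0.75 = 0.355656.
4/(1-alpha^2) = 5.333333.
D = 5.333333*(1 - 0.634423 - 0.355656) = 0.0529

0.0529


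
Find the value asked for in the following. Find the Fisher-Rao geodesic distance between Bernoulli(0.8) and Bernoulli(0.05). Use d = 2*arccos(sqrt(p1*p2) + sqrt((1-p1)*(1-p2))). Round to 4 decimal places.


Geodesic distance on Bernoulli manifold:
d(p1,p2) = 2*arccos(sqrt(p1*p2) + sqrt((1-p1)*(1-p2))).
sqrt(p1*p2) = sqrt(0.8*0.05) = 0.2.
sqrt((1-p1)*(1-p2)) = sqrt(0.2*0.95) = 0.43589.
arg = 0.2 + 0.43589 = 0.63589.
d = 2*arccos(0.63589) = 1.7633

1.7633


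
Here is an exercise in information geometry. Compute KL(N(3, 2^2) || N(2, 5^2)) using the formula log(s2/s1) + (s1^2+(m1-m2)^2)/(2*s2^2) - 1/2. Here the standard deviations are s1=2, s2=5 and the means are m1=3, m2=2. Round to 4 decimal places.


KL divergence between normal distributions:
KL = log(s2/s1) + (s1^2 + (m1-m2)^2)/(2*s2^2) - 1/2.
log(5/2) = 0.916291.
(2^2 + (3-2)^2)/(2*5^2) = (4 + 1)/50 = 0.1.
KL = 0.916291 + 0.1 - 0.5 = 0.5163

0.5163


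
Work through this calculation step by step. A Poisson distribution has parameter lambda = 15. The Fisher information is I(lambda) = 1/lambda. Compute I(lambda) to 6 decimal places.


Fisher information for Poisson: I(lambda) = 1/lambda.
lambda = 15.
I(lambda) = 1/15 = 0.066667

0.066667


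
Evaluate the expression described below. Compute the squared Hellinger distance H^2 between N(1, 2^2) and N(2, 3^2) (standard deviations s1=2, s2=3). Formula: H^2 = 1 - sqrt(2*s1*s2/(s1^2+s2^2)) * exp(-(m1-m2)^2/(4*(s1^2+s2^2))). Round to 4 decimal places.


Squared Hellinger distance for Gaussians:
H^2 = 1 - sqrt(2*s1*s2/(s1^2+s2^2)) * exp(-(m1-m2)^2/(4*(s1^2+s2^2))).
s1^2 = 4, s2^2 = 9, s1^2+s2^2 = 13.
sqrt(2*2*3/(13)) = 0.960769.
(m1-m2)^2 = (-1)^2 = 1.
exp(-1/(4*13)) = exp(-0.019231) = 0.980953.
H^2 = 1 - 0.960769*0.980953 = 0.0575

0.0575


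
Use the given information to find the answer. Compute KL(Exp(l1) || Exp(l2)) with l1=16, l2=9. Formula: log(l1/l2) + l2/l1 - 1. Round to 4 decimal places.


KL divergence for exponential family:
KL = log(l1/l2) + l2/l1 - 1.
log(16/9) = 0.575364.
9/16 = 0.5625.
KL = 0.575364 + 0.5625 - 1 = 0.1379

0.1379
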